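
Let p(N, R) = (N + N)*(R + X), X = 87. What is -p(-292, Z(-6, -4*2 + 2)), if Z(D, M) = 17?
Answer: 60736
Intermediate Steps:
p(N, R) = 2*N*(87 + R) (p(N, R) = (N + N)*(R + 87) = (2*N)*(87 + R) = 2*N*(87 + R))
-p(-292, Z(-6, -4*2 + 2)) = -2*(-292)*(87 + 17) = -2*(-292)*104 = -1*(-60736) = 60736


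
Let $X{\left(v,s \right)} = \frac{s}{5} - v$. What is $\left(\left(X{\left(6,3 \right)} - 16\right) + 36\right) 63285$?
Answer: $923961$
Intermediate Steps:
$X{\left(v,s \right)} = - v + \frac{s}{5}$ ($X{\left(v,s \right)} = s \frac{1}{5} - v = \frac{s}{5} - v = - v + \frac{s}{5}$)
$\left(\left(X{\left(6,3 \right)} - 16\right) + 36\right) 63285 = \left(\left(\left(\left(-1\right) 6 + \frac{1}{5} \cdot 3\right) - 16\right) + 36\right) 63285 = \left(\left(\left(-6 + \frac{3}{5}\right) - 16\right) + 36\right) 63285 = \left(\left(- \frac{27}{5} - 16\right) + 36\right) 63285 = \left(- \frac{107}{5} + 36\right) 63285 = \frac{73}{5} \cdot 63285 = 923961$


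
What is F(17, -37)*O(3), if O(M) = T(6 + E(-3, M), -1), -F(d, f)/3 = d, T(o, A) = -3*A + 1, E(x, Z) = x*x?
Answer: -204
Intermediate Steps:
E(x, Z) = x**2
T(o, A) = 1 - 3*A
F(d, f) = -3*d
O(M) = 4 (O(M) = 1 - 3*(-1) = 1 + 3 = 4)
F(17, -37)*O(3) = -3*17*4 = -51*4 = -204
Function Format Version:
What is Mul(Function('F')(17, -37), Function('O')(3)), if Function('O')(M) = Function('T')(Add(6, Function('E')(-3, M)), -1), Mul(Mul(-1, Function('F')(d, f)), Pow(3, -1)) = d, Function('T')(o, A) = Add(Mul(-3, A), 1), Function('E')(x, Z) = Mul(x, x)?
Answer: -204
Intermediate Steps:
Function('E')(x, Z) = Pow(x, 2)
Function('T')(o, A) = Add(1, Mul(-3, A))
Function('F')(d, f) = Mul(-3, d)
Function('O')(M) = 4 (Function('O')(M) = Add(1, Mul(-3, -1)) = Add(1, 3) = 4)
Mul(Function('F')(17, -37), Function('O')(3)) = Mul(Mul(-3, 17), 4) = Mul(-51, 4) = -204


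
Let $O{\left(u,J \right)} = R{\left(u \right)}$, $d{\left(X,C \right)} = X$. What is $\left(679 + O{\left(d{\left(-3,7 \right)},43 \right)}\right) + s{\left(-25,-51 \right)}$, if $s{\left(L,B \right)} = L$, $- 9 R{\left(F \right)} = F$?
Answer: $\frac{1963}{3} \approx 654.33$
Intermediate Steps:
$R{\left(F \right)} = - \frac{F}{9}$
$O{\left(u,J \right)} = - \frac{u}{9}$
$\left(679 + O{\left(d{\left(-3,7 \right)},43 \right)}\right) + s{\left(-25,-51 \right)} = \left(679 - - \frac{1}{3}\right) - 25 = \left(679 + \frac{1}{3}\right) - 25 = \frac{2038}{3} - 25 = \frac{1963}{3}$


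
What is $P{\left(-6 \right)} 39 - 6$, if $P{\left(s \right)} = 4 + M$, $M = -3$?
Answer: $33$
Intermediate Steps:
$P{\left(s \right)} = 1$ ($P{\left(s \right)} = 4 - 3 = 1$)
$P{\left(-6 \right)} 39 - 6 = 1 \cdot 39 - 6 = 39 - 6 = 33$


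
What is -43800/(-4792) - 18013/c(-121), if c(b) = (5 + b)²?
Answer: 62881813/8060144 ≈ 7.8016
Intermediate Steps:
-43800/(-4792) - 18013/c(-121) = -43800/(-4792) - 18013/(5 - 121)² = -43800*(-1/4792) - 18013/((-116)²) = 5475/599 - 18013/13456 = 62881813/8060144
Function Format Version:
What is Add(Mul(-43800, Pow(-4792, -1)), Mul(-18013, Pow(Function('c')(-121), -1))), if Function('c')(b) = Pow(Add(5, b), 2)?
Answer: Rational(62881813, 8060144) ≈ 7.8016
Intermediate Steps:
Add(Mul(-43800, Pow(-4792, -1)), Mul(-18013, Pow(Function('c')(-121), -1))) = Add(Mul(-43800, Pow(-4792, -1)), Mul(-18013, Pow(Pow(Add(5, -121), 2), -1))) = Add(Mul(-43800, Rational(-1, 4792)), Mul(-18013, Pow(Pow(-116, 2), -1))) = Add(Rational(5475, 599), Mul(-18013, Pow(13456, -1))) = Add(Rational(5475, 599), Mul(-18013, Rational(1, 13456))) = Add(Rational(5475, 599), Rational(-18013, 13456)) = Rational(62881813, 8060144)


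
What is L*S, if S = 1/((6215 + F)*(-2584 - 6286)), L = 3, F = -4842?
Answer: -3/12178510 ≈ -2.4634e-7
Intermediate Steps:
S = -1/12178510 (S = 1/((6215 - 4842)*(-2584 - 6286)) = 1/(1373*(-8870)) = 1/(-12178510) = -1/12178510 ≈ -8.2112e-8)
L*S = 3*(-1/12178510) = -3/12178510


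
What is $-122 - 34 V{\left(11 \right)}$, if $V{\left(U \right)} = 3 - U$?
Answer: $150$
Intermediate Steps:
$-122 - 34 V{\left(11 \right)} = -122 - 34 \left(3 - 11\right) = -122 - -272 = -122 + 272 = 150$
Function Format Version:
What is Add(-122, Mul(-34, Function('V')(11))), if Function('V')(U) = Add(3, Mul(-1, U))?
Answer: 150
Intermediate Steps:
Add(-122, Mul(-34, Function('V')(11))) = Add(-122, Mul(-34, Add(3, Mul(-1, 11)))) = Add(-122, Mul(-34, Add(3, -11))) = Add(-122, Mul(-34, -8)) = Add(-122, 272) = 150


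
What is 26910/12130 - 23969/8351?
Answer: -6601856/10129763 ≈ -0.65173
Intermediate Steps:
26910/12130 - 23969/8351 = 26910*(1/12130) - 23969*1/8351 = 2691/1213 - 23969/8351 = -6601856/10129763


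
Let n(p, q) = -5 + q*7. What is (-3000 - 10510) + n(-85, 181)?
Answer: -12248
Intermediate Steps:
n(p, q) = -5 + 7*q
(-3000 - 10510) + n(-85, 181) = (-3000 - 10510) + (-5 + 7*181) = -13510 + (-5 + 1267) = -13510 + 1262 = -12248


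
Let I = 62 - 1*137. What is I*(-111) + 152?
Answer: 8477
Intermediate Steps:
I = -75 (I = 62 - 137 = -75)
I*(-111) + 152 = -75*(-111) + 152 = 8325 + 152 = 8477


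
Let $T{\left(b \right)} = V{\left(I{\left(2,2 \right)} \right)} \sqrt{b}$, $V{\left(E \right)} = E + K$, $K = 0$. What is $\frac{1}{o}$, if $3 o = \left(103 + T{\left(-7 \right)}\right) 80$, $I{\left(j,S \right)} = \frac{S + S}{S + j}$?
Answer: $\frac{309}{849280} - \frac{3 i \sqrt{7}}{849280} \approx 0.00036384 - 9.3459 \cdot 10^{-6} i$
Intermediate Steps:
$I{\left(j,S \right)} = \frac{2 S}{S + j}$
$V{\left(E \right)} = E$ ($V{\left(E \right)} = E + 0 = E$)
$T{\left(b \right)} = \sqrt{b}$ ($T{\left(b \right)} = 2 \cdot 2 \frac{1}{2 + 2} \sqrt{b} = 2 \cdot 2 \cdot \frac{1}{4} \sqrt{b} = 1 \sqrt{b} = \sqrt{b}$)
$o = \frac{8240}{3} + \frac{80 i \sqrt{7}}{3}$ ($o = \frac{\left(103 + \sqrt{-7}\right) 80}{3} = \frac{\left(103 + i \sqrt{7}\right) 80}{3} = \frac{8240 + 80 i \sqrt{7}}{3} = \frac{8240}{3} + \frac{80 i \sqrt{7}}{3} \approx 2746.7 + 70.553 i$)
$\frac{1}{o} = \frac{1}{\frac{8240}{3} + \frac{80 i \sqrt{7}}{3}}$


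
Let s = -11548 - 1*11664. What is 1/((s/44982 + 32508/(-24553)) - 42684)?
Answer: -1834623/78312423878 ≈ -2.3427e-5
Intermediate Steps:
s = -23212 (s = -11548 - 11664 = -23212)
1/((s/44982 + 32508/(-24553)) - 42684) = 1/((-23212/44982 + 32508/(-24553)) - 42684) = 1/((-23212*1/44982 + 32508*(-1/24553)) - 42684) = 1/((-1658/3213 - 756/571) - 42684) = 1/(-3375746/1834623 - 42684) = 1/(-78312423878/1834623) = -1834623/78312423878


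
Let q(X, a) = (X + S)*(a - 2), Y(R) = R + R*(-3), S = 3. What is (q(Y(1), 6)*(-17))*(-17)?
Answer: 1156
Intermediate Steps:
Y(R) = -2*R (Y(R) = R - 3*R = -2*R)
q(X, a) = (-2 + a)*(3 + X) (q(X, a) = (X + 3)*(a - 2) = (3 + X)*(-2 + a) = (-2 + a)*(3 + X))
(q(Y(1), 6)*(-17))*(-17) = ((-6 - (-4) + 3*6 - 2*1*6)*(-17))*(-17) = ((-6 - 2*(-2) + 18 - 2*6)*(-17))*(-17) = ((-6 + 4 + 18 - 12)*(-17))*(-17) = (4*(-17))*(-17) = -68*(-17) = 1156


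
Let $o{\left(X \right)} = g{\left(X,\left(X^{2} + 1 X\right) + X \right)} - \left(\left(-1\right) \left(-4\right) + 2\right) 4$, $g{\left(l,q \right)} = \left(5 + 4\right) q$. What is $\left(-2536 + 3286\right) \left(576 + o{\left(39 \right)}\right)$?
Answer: $11207250$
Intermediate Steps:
$g{\left(l,q \right)} = 9 q$
$o{\left(X \right)} = -24 + 9 X^{2} + 18 X$ ($o{\left(X \right)} = 9 \left(\left(X^{2} + 1 X\right) + X\right) - \left(\left(-1\right) \left(-4\right) + 2\right) 4 = 9 \left(\left(X^{2} + X\right) + X\right) - \left(4 + 2\right) 4 = 9 \left(\left(X + X^{2}\right) + X\right) - 6 \cdot 4 = 9 \left(X^{2} + 2 X\right) - 24 = \left(9 X^{2} + 18 X\right) - 24 = -24 + 9 X^{2} + 18 X$)
$\left(-2536 + 3286\right) \left(576 + o{\left(39 \right)}\right) = \left(-2536 + 3286\right) \left(576 - \left(24 - 351 \left(2 + 39\right)\right)\right) = 750 \left(576 - \left(24 - 14391\right)\right) = 750 \left(576 + \left(-24 + 14391\right)\right) = 750 \left(576 + 14367\right) = 750 \cdot 14943 = 11207250$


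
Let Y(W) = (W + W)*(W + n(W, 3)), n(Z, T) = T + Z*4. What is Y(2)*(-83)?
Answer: -4316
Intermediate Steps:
n(Z, T) = T + 4*Z
Y(W) = 2*W*(3 + 5*W) (Y(W) = (W + W)*(W + (3 + 4*W)) = (2*W)*(3 + 5*W) = 2*W*(3 + 5*W))
Y(2)*(-83) = (2*2*(3 + 5*2))*(-83) = (2*2*(3 + 10))*(-83) = (2*2*13)*(-83) = 52*(-83) = -4316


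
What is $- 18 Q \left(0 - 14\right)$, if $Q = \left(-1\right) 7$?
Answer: $-1764$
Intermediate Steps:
$Q = -7$
$- 18 Q \left(0 - 14\right) = \left(-18\right) \left(-7\right) \left(0 - 14\right) = 126 \left(-14\right) = -1764$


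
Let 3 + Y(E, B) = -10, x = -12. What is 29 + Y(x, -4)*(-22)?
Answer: 315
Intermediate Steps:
Y(E, B) = -13 (Y(E, B) = -3 - 10 = -13)
29 + Y(x, -4)*(-22) = 29 - 13*(-22) = 29 + 286 = 315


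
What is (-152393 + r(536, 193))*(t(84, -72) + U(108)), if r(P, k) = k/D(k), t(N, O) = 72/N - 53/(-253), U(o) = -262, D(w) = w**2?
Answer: 590939013688/14861 ≈ 3.9764e+7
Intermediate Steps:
t(N, O) = 53/253 + 72/N (t(N, O) = 72/N - 53*(-1/253) = 72/N + 53/253 = 53/253 + 72/N)
r(P, k) = 1/k (r(P, k) = k/(k**2) = k/k**2 = 1/k)
(-152393 + r(536, 193))*(t(84, -72) + U(108)) = (-152393 + 1/193)*((53/253 + 72/84) - 262) = (-152393 + 1/193)*((53/253 + 72*(1/84)) - 262) = -29411848*((53/253 + 6/7) - 262)/193 = -29411848*(1889/1771 - 262)/193 = -29411848/193*(-462113/1771) = 590939013688/14861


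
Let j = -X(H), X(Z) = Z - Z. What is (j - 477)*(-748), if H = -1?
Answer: 356796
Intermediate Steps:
X(Z) = 0
j = 0 (j = -1*0 = 0)
(j - 477)*(-748) = (0 - 477)*(-748) = -477*(-748) = 356796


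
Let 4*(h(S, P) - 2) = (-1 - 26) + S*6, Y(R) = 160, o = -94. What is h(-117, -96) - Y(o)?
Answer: -1361/4 ≈ -340.25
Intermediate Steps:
h(S, P) = -19/4 + 3*S/2 (h(S, P) = 2 + ((-1 - 26) + S*6)/4 = 2 + (-27 + 6*S)/4 = 2 + (-27/4 + 3*S/2) = -19/4 + 3*S/2)
h(-117, -96) - Y(o) = (-19/4 + (3/2)*(-117)) - 1*160 = (-19/4 - 351/2) - 160 = -721/4 - 160 = -1361/4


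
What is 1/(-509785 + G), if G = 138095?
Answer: -1/371690 ≈ -2.6904e-6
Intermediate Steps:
1/(-509785 + G) = 1/(-509785 + 138095) = 1/(-371690) = -1/371690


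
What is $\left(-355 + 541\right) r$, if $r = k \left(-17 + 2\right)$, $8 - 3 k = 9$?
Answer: $930$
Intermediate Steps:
$k = - \frac{1}{3}$ ($k = \frac{8}{3} - 3 = - \frac{1}{3} \approx -0.33333$)
$r = 5$ ($r = - \frac{-17 + 2}{3} = \left(- \frac{1}{3}\right) \left(-15\right) = 5$)
$\left(-355 + 541\right) r = \left(-355 + 541\right) 5 = 186 \cdot 5 = 930$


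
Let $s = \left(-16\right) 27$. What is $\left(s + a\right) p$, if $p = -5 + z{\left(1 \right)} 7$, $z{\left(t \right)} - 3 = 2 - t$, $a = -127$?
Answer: $-12857$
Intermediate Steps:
$s = -432$
$z{\left(t \right)} = 5 - t$ ($z{\left(t \right)} = 3 - \left(-2 + t\right) = 5 - t$)
$p = 23$ ($p = -5 + \left(5 - 1\right) 7 = -5 + 4 \cdot 7 = -5 + 28 = 23$)
$\left(s + a\right) p = \left(-432 - 127\right) 23 = \left(-559\right) 23 = -12857$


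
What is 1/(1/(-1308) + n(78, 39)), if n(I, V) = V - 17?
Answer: 1308/28775 ≈ 0.045456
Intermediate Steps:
n(I, V) = -17 + V
1/(1/(-1308) + n(78, 39)) = 1/(1/(-1308) + (-17 + 39)) = 1/(-1/1308 + 22) = 1/(28775/1308) = 1308/28775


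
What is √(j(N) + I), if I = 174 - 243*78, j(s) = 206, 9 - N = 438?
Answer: I*√18574 ≈ 136.29*I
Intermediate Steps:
N = -429 (N = 9 - 1*438 = 9 - 438 = -429)
I = -18780 (I = 174 - 18954 = -18780)
√(j(N) + I) = √(206 - 18780) = √(-18574) = I*√18574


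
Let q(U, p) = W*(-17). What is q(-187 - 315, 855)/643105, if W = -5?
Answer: 17/128621 ≈ 0.00013217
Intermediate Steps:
q(U, p) = 85 (q(U, p) = -5*(-17) = 85)
q(-187 - 315, 855)/643105 = 85/643105 = 85*(1/643105) = 17/128621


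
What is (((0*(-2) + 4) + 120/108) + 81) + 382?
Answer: 4213/9 ≈ 468.11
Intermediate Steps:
(((0*(-2) + 4) + 120/108) + 81) + 382 = (((0 + 4) + 120*(1/108)) + 81) + 382 = ((4 + 10/9) + 81) + 382 = (46/9 + 81) + 382 = 775/9 + 382 = 4213/9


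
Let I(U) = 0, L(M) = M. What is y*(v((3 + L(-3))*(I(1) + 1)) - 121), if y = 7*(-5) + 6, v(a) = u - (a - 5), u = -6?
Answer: 3538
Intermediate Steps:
v(a) = -1 - a (v(a) = -6 - (a - 5) = -6 - (-5 + a) = -6 + (5 - a) = -1 - a)
y = -29 (y = -35 + 6 = -29)
y*(v((3 + L(-3))*(I(1) + 1)) - 121) = -29*((-1 - (3 - 3)*(0 + 1)) - 121) = -29*((-1 - 0) - 121) = -29*((-1 - 1*0) - 121) = -29*((-1 + 0) - 121) = -29*(-1 - 121) = -29*(-122) = 3538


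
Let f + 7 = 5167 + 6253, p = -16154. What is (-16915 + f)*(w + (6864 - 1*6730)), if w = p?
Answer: 88142040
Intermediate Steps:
f = 11413 (f = -7 + (5167 + 6253) = -7 + 11420 = 11413)
w = -16154
(-16915 + f)*(w + (6864 - 1*6730)) = (-16915 + 11413)*(-16154 + (6864 - 1*6730)) = -5502*(-16154 + (6864 - 6730)) = -5502*(-16154 + 134) = -5502*(-16020) = 88142040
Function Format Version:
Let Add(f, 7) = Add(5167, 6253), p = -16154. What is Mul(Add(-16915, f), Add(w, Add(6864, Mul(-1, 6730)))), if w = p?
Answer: 88142040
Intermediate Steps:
f = 11413 (f = Add(-7, Add(5167, 6253)) = Add(-7, 11420) = 11413)
w = -16154
Mul(Add(-16915, f), Add(w, Add(6864, Mul(-1, 6730)))) = Mul(Add(-16915, 11413), Add(-16154, Add(6864, Mul(-1, 6730)))) = Mul(-5502, Add(-16154, Add(6864, -6730))) = Mul(-5502, Add(-16154, 134)) = Mul(-5502, -16020) = 88142040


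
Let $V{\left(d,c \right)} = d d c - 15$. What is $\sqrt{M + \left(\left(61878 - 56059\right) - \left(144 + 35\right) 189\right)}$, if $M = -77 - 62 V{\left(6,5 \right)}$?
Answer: $i \sqrt{38319} \approx 195.75 i$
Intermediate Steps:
$V{\left(d,c \right)} = -15 + c d^{2}$ ($V{\left(d,c \right)} = d^{2} c - 15 = c d^{2} - 15 = -15 + c d^{2}$)
$M = -10307$ ($M = -77 - 62 \left(-15 + 5 \cdot 6^{2}\right) = -77 - 62 \left(-15 + 5 \cdot 36\right) = -77 - 62 \left(-15 + 180\right) = -77 - 10230 = -10307$)
$\sqrt{M + \left(\left(61878 - 56059\right) - \left(144 + 35\right) 189\right)} = \sqrt{-10307 + \left(\left(61878 - 56059\right) - \left(144 + 35\right) 189\right)} = \sqrt{-10307 + \left(\left(61878 - 56059\right) - 179 \cdot 189\right)} = \sqrt{-10307 + \left(5819 - 33831\right)} = \sqrt{-10307 - 28012} = \sqrt{-38319} = i \sqrt{38319}$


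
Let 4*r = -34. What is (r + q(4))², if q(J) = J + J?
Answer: ¼ ≈ 0.25000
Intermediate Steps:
r = -17/2 (r = (¼)*(-34) = -17/2 ≈ -8.5000)
q(J) = 2*J
(r + q(4))² = (-17/2 + 2*4)² = (-17/2 + 8)² = (-½)² = ¼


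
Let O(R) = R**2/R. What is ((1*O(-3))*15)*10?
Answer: -450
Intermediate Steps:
O(R) = R
((1*O(-3))*15)*10 = ((1*(-3))*15)*10 = -3*15*10 = -45*10 = -450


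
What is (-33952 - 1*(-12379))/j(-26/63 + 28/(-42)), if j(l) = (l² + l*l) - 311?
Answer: 85623237/1225111 ≈ 69.890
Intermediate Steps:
j(l) = -311 + 2*l² (j(l) = (l² + l²) - 311 = 2*l² - 311 = -311 + 2*l²)
(-33952 - 1*(-12379))/j(-26/63 + 28/(-42)) = (-33952 - 1*(-12379))/(-311 + 2*(-26/63 + 28/(-42))²) = (-33952 + 12379)/(-311 + 2*(-26*1/63 + 28*(-1/42))²) = -21573/(-311 + 2*(-26/63 - ⅔)²) = -21573/(-311 + 2*(-68/63)²) = -21573/(-311 + 2*(4624/3969)) = -21573/(-311 + 9248/3969) = -21573/(-1225111/3969) = -21573*(-3969/1225111) = 85623237/1225111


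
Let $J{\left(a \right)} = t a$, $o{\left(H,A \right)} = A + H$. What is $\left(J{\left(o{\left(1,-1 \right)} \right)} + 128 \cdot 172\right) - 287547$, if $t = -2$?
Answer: $-265531$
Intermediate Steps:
$J{\left(a \right)} = - 2 a$
$\left(J{\left(o{\left(1,-1 \right)} \right)} + 128 \cdot 172\right) - 287547 = \left(- 2 \left(-1 + 1\right) + 128 \cdot 172\right) - 287547 = \left(\left(-2\right) 0 + 22016\right) - 287547 = \left(0 + 22016\right) - 287547 = 22016 - 287547 = -265531$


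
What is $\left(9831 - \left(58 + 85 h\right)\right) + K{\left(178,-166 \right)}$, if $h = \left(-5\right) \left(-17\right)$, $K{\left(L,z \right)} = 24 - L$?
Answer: $2394$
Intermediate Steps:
$h = 85$
$\left(9831 - \left(58 + 85 h\right)\right) + K{\left(178,-166 \right)} = \left(9831 - 7283\right) + \left(24 - 178\right) = \left(9831 - 7283\right) - 154 = 2548 - 154 = 2394$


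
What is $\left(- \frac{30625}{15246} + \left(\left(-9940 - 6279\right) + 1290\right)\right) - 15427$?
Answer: $- \frac{66119743}{2178} \approx -30358.0$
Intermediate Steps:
$\left(- \frac{30625}{15246} + \left(\left(-9940 - 6279\right) + 1290\right)\right) - 15427 = \left(\left(-30625\right) \frac{1}{15246} + \left(-16219 + 1290\right)\right) - 15427 = \left(- \frac{4375}{2178} - 14929\right) - 15427 = - \frac{32519737}{2178} - 15427 = - \frac{66119743}{2178}$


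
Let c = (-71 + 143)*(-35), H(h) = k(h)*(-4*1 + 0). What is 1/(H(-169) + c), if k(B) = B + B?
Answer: -1/1168 ≈ -0.00085616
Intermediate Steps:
k(B) = 2*B
H(h) = -8*h (H(h) = (2*h)*(-4*1 + 0) = (2*h)*(-4 + 0) = (2*h)*(-4) = -8*h)
c = -2520 (c = 72*(-35) = -2520)
1/(H(-169) + c) = 1/(-8*(-169) - 2520) = 1/(1352 - 2520) = 1/(-1168) = -1/1168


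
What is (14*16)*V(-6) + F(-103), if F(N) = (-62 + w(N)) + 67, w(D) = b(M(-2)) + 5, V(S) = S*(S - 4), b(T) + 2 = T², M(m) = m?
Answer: 13452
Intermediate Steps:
b(T) = -2 + T²
V(S) = S*(-4 + S)
w(D) = 7 (w(D) = (-2 + (-2)²) + 5 = (-2 + 4) + 5 = 2 + 5 = 7)
F(N) = 12 (F(N) = (-62 + 7) + 67 = -55 + 67 = 12)
(14*16)*V(-6) + F(-103) = (14*16)*(-6*(-4 - 6)) + 12 = 224*(-6*(-10)) + 12 = 224*60 + 12 = 13440 + 12 = 13452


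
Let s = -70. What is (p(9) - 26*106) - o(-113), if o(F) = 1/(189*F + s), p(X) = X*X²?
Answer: -43432528/21427 ≈ -2027.0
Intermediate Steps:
p(X) = X³
o(F) = 1/(-70 + 189*F) (o(F) = 1/(189*F - 70) = 1/(-70 + 189*F))
(p(9) - 26*106) - o(-113) = (9³ - 26*106) - 1/(7*(-10 + 27*(-113))) = (729 - 2756) - 1/(7*(-10 - 3051)) = -2027 - 1/(7*(-3061)) = -2027 - (-1)/(7*3061) = -2027 - 1*(-1/21427) = -2027 + 1/21427 = -43432528/21427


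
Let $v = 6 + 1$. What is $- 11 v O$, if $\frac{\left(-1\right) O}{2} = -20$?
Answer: $-3080$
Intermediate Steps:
$O = 40$ ($O = \left(-2\right) \left(-20\right) = 40$)
$v = 7$
$- 11 v O = \left(-11\right) 7 \cdot 40 = \left(-77\right) 40 = -3080$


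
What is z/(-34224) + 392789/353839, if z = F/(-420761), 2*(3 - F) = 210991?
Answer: 11312346321458777/10190651280434592 ≈ 1.1101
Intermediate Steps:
F = -210985/2 (F = 3 - 1/2*210991 = 3 - 210991/2 = -210985/2 ≈ -1.0549e+5)
z = 210985/841522 (z = -210985/2/(-420761) = -210985/2*(-1/420761) = 210985/841522 ≈ 0.25072)
z/(-34224) + 392789/353839 = (210985/841522)/(-34224) + 392789/353839 = (210985/841522)*(-1/34224) + 392789*(1/353839) = -210985/28800248928 + 392789/353839 = 11312346321458777/10190651280434592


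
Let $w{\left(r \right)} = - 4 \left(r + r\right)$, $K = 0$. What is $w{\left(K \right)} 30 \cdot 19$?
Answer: $0$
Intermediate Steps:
$w{\left(r \right)} = - 8 r$ ($w{\left(r \right)} = - 4 \cdot 2 r = - 8 r$)
$w{\left(K \right)} 30 \cdot 19 = \left(-8\right) 0 \cdot 30 \cdot 19 = 0 \cdot 30 \cdot 19 = 0 \cdot 19 = 0$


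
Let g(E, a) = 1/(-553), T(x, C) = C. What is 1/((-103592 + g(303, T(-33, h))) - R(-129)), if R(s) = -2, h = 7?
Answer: -553/57285271 ≈ -9.6534e-6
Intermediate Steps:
g(E, a) = -1/553
1/((-103592 + g(303, T(-33, h))) - R(-129)) = 1/((-103592 - 1/553) - 1*(-2)) = 1/(-57286377/553 + 2) = 1/(-57285271/553) = -553/57285271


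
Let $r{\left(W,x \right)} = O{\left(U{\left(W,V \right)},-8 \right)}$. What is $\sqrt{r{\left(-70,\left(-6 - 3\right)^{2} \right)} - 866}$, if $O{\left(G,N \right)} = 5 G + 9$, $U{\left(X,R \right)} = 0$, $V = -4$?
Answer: $i \sqrt{857} \approx 29.275 i$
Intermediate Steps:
$O{\left(G,N \right)} = 9 + 5 G$
$r{\left(W,x \right)} = 9$ ($r{\left(W,x \right)} = 9 + 5 \cdot 0 = 9 + 0 = 9$)
$\sqrt{r{\left(-70,\left(-6 - 3\right)^{2} \right)} - 866} = \sqrt{9 - 866} = \sqrt{-857} = i \sqrt{857}$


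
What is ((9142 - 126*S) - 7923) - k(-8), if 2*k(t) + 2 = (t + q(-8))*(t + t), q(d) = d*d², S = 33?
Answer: -7098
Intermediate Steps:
q(d) = d³
k(t) = -1 + t*(-512 + t) (k(t) = -1 + ((t + (-8)³)*(t + t))/2 = -1 + ((t - 512)*(2*t))/2 = -1 + ((-512 + t)*(2*t))/2 = -1 + (2*t*(-512 + t))/2 = -1 + t*(-512 + t))
((9142 - 126*S) - 7923) - k(-8) = ((9142 - 126*33) - 7923) - (-1 + (-8)² - 512*(-8)) = ((9142 - 4158) - 7923) - (-1 + 64 + 4096) = (4984 - 7923) - 1*4159 = -2939 - 4159 = -7098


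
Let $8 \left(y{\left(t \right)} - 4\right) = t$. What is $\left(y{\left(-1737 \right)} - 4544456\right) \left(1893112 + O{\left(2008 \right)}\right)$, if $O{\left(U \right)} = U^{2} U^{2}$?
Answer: $-73885149144923357303$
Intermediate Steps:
$O{\left(U \right)} = U^{4}$
$y{\left(t \right)} = 4 + \frac{t}{8}$
$\left(y{\left(-1737 \right)} - 4544456\right) \left(1893112 + O{\left(2008 \right)}\right) = \left(\left(4 + \frac{1}{8} \left(-1737\right)\right) - 4544456\right) \left(1893112 + 2008^{4}\right) = \left(\left(4 - \frac{1737}{8}\right) - 4544456\right) \left(1893112 + 16257540100096\right) = \left(- \frac{1705}{8} - 4544456\right) 16257541993208 = \left(- \frac{36357353}{8}\right) 16257541993208 = -73885149144923357303$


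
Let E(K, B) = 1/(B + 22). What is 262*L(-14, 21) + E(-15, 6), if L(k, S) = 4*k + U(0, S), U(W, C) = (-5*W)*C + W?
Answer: -410815/28 ≈ -14672.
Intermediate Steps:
E(K, B) = 1/(22 + B)
U(W, C) = W - 5*C*W (U(W, C) = -5*C*W + W = W - 5*C*W)
L(k, S) = 4*k (L(k, S) = 4*k + 0*(1 - 5*S) = 4*k + 0 = 4*k)
262*L(-14, 21) + E(-15, 6) = 262*(4*(-14)) + 1/(22 + 6) = 262*(-56) + 1/28 = -14672 + 1/28 = -410815/28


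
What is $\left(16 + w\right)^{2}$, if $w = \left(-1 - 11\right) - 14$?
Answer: $100$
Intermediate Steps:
$w = -26$ ($w = -12 - 14 = -26$)
$\left(16 + w\right)^{2} = \left(16 - 26\right)^{2} = \left(-10\right)^{2} = 100$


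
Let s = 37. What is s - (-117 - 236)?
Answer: 390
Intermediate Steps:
s - (-117 - 236) = 37 - (-117 - 236) = 37 - 1*(-353) = 37 + 353 = 390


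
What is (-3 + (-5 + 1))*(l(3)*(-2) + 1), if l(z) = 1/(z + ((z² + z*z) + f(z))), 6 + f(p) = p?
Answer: -56/9 ≈ -6.2222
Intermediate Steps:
f(p) = -6 + p
l(z) = 1/(-6 + 2*z + 2*z²) (l(z) = 1/(z + ((z² + z*z) + (-6 + z))) = 1/(z + ((z² + z²) + (-6 + z))) = 1/(z + (2*z² + (-6 + z))) = 1/(z + (-6 + z + 2*z²)) = 1/(-6 + 2*z + 2*z²))
(-3 + (-5 + 1))*(l(3)*(-2) + 1) = (-3 + (-5 + 1))*((1/(2*(-3 + 3 + 3²)))*(-2) + 1) = (-3 - 4)*((1/(2*(-3 + 3 + 9)))*(-2) + 1) = -7*(((½)/9)*(-2) + 1) = -7*(((½)*(⅑))*(-2) + 1) = -7*((1/18)*(-2) + 1) = -7*(-⅑ + 1) = -7*8/9 = -56/9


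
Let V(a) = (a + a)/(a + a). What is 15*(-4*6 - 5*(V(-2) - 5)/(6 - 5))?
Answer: -60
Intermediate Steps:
V(a) = 1 (V(a) = (2*a)/((2*a)) = (2*a)*(1/(2*a)) = 1)
15*(-4*6 - 5*(V(-2) - 5)/(6 - 5)) = 15*(-4*6 - 5*(1 - 5)/(6 - 5)) = 15*(-24 - (-20)/1) = 15*(-24 - (-20)) = 15*(-24 - 5*(-4)) = 15*(-24 + 20) = 15*(-4) = -60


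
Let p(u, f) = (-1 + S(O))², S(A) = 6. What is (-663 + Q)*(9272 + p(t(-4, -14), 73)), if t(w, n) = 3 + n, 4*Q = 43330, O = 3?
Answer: 189091683/2 ≈ 9.4546e+7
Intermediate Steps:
Q = 21665/2 (Q = (¼)*43330 = 21665/2 ≈ 10833.)
p(u, f) = 25 (p(u, f) = (-1 + 6)² = 5² = 25)
(-663 + Q)*(9272 + p(t(-4, -14), 73)) = (-663 + 21665/2)*(9272 + 25) = (20339/2)*9297 = 189091683/2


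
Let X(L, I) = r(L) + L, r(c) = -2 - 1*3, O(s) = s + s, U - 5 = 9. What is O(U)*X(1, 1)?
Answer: -112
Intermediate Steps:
U = 14 (U = 5 + 9 = 14)
O(s) = 2*s
r(c) = -5 (r(c) = -2 - 3 = -5)
X(L, I) = -5 + L
O(U)*X(1, 1) = (2*14)*(-5 + 1) = 28*(-4) = -112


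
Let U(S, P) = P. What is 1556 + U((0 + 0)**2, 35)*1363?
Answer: 49261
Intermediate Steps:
1556 + U((0 + 0)**2, 35)*1363 = 1556 + 35*1363 = 1556 + 47705 = 49261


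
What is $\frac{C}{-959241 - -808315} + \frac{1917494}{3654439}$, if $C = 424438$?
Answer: $- \frac{37108325907}{16222054721} \approx -2.2875$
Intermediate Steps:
$\frac{C}{-959241 - -808315} + \frac{1917494}{3654439} = \frac{424438}{-959241 - -808315} + \frac{1917494}{3654439} = \frac{424438}{-959241 + 808315} + 1917494 \cdot \frac{1}{3654439} = \frac{424438}{-150926} + \frac{1917494}{3654439} = 424438 \left(- \frac{1}{150926}\right) + \frac{1917494}{3654439} = - \frac{212219}{75463} + \frac{1917494}{3654439} = - \frac{37108325907}{16222054721}$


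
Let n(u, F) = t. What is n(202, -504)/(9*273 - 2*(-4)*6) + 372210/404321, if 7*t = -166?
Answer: 6459585064/7089768735 ≈ 0.91111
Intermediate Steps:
t = -166/7 (t = (⅐)*(-166) = -166/7 ≈ -23.714)
n(u, F) = -166/7
n(202, -504)/(9*273 - 2*(-4)*6) + 372210/404321 = -166/(7*(9*273 - 2*(-4)*6)) + 372210/404321 = -166/(7*(2457 + 8*6)) + 372210*(1/404321) = -166/(7*(2457 + 48)) + 372210/404321 = -166/7/2505 + 372210/404321 = -166/7*1/2505 + 372210/404321 = -166/17535 + 372210/404321 = 6459585064/7089768735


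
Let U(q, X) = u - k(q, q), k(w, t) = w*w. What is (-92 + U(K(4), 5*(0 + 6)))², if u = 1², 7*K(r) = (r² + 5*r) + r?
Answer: 36711481/2401 ≈ 15290.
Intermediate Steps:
K(r) = r²/7 + 6*r/7 (K(r) = ((r² + 5*r) + r)/7 = (r² + 6*r)/7 = r²/7 + 6*r/7)
k(w, t) = w²
u = 1
U(q, X) = 1 - q²
(-92 + U(K(4), 5*(0 + 6)))² = (-92 + (1 - ((⅐)*4*(6 + 4))²))² = (-92 + (1 - ((⅐)*4*10)²))² = (-92 + (1 - (40/7)²))² = (-92 + (1 - 1*1600/49))² = (-92 + (1 - 1600/49))² = (-92 - 1551/49)² = (-6059/49)² = 36711481/2401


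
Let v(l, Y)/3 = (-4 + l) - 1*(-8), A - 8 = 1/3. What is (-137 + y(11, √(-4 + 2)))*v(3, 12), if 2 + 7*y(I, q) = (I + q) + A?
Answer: -2825 + 3*I*√2 ≈ -2825.0 + 4.2426*I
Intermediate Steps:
A = 25/3 (A = 8 + 1/3 = 8 + ⅓ = 25/3 ≈ 8.3333)
v(l, Y) = 12 + 3*l (v(l, Y) = 3*((-4 + l) - 1*(-8)) = 3*((-4 + l) + 8) = 3*(4 + l) = 12 + 3*l)
y(I, q) = 19/21 + I/7 + q/7 (y(I, q) = -2/7 + ((I + q) + 25/3)/7 = -2/7 + (25/3 + I + q)/7 = -2/7 + (25/21 + I/7 + q/7) = 19/21 + I/7 + q/7)
(-137 + y(11, √(-4 + 2)))*v(3, 12) = (-137 + (19/21 + (⅐)*11 + √(-4 + 2)/7))*(12 + 3*3) = (-137 + (19/21 + 11/7 + √(-2)/7))*(12 + 9) = (-137 + (19/21 + 11/7 + (I*√2)/7))*21 = (-137 + (19/21 + 11/7 + I*√2/7))*21 = (-137 + (52/21 + I*√2/7))*21 = (-2825/21 + I*√2/7)*21 = -2825 + 3*I*√2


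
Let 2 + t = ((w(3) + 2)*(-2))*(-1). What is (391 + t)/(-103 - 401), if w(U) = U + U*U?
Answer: -139/168 ≈ -0.82738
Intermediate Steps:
w(U) = U + U²
t = 26 (t = -2 + ((3*(1 + 3) + 2)*(-2))*(-1) = -2 + ((3*4 + 2)*(-2))*(-1) = -2 + ((12 + 2)*(-2))*(-1) = -2 + (14*(-2))*(-1) = -2 - 28*(-1) = -2 + 28 = 26)
(391 + t)/(-103 - 401) = (391 + 26)/(-103 - 401) = 417/(-504) = 417*(-1/504) = -139/168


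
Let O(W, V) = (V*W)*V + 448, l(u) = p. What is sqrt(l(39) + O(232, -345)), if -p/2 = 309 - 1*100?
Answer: sqrt(27613830) ≈ 5254.9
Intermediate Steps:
p = -418 (p = -2*(309 - 1*100) = -2*(309 - 100) = -2*209 = -418)
l(u) = -418
O(W, V) = 448 + W*V**2 (O(W, V) = W*V**2 + 448 = 448 + W*V**2)
sqrt(l(39) + O(232, -345)) = sqrt(-418 + (448 + 232*(-345)**2)) = sqrt(-418 + (448 + 232*119025)) = sqrt(-418 + (448 + 27613800)) = sqrt(-418 + 27614248) = sqrt(27613830)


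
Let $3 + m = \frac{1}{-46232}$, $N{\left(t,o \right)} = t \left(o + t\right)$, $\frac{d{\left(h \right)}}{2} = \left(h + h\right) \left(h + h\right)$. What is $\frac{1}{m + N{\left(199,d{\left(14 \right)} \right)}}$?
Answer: $\frac{46232}{16256558159} \approx 2.8439 \cdot 10^{-6}$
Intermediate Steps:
$d{\left(h \right)} = 8 h^{2}$ ($d{\left(h \right)} = 2 \left(h + h\right) \left(h + h\right) = 2 \cdot 2 h 2 h = 2 \cdot 4 h^{2} = 8 h^{2}$)
$m = - \frac{138697}{46232}$ ($m = -3 + \frac{1}{-46232} = -3 - \frac{1}{46232} = - \frac{138697}{46232} \approx -3.0$)
$\frac{1}{m + N{\left(199,d{\left(14 \right)} \right)}} = \frac{1}{- \frac{138697}{46232} + 199 \left(8 \cdot 14^{2} + 199\right)} = \frac{1}{- \frac{138697}{46232} + 199 \left(8 \cdot 196 + 199\right)} = \frac{1}{- \frac{138697}{46232} + 199 \left(1568 + 199\right)} = \frac{1}{- \frac{138697}{46232} + 199 \cdot 1767} = \frac{1}{- \frac{138697}{46232} + 351633} = \frac{1}{\frac{16256558159}{46232}} = \frac{46232}{16256558159}$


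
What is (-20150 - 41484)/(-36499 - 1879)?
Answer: 30817/19189 ≈ 1.6060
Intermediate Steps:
(-20150 - 41484)/(-36499 - 1879) = -61634/(-38378) = -61634*(-1/38378) = 30817/19189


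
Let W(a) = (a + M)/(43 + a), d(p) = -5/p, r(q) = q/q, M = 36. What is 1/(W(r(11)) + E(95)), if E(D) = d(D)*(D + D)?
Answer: -44/403 ≈ -0.10918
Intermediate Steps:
r(q) = 1
W(a) = (36 + a)/(43 + a) (W(a) = (a + 36)/(43 + a) = (36 + a)/(43 + a))
E(D) = -10 (E(D) = (-5/D)*(D + D) = (-5/D)*(2*D) = -10)
1/(W(r(11)) + E(95)) = 1/((36 + 1)/(43 + 1) - 10) = 1/(37/44 - 10) = 1/(-403/44) = -44/403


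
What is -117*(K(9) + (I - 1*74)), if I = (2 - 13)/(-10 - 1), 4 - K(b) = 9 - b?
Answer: 8073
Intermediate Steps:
K(b) = -5 + b (K(b) = 4 - (9 - b) = 4 + (-9 + b) = -5 + b)
I = 1 (I = -11/(-11) = -11*(-1/11) = 1)
-117*(K(9) + (I - 1*74)) = -117*((-5 + 9) + (1 - 1*74)) = -117*(4 + (1 - 74)) = -117*(4 - 73) = -117*(-69) = 8073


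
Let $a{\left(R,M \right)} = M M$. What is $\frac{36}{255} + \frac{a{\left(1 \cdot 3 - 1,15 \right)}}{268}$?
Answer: $\frac{22341}{22780} \approx 0.98073$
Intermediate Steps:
$a{\left(R,M \right)} = M^{2}$
$\frac{36}{255} + \frac{a{\left(1 \cdot 3 - 1,15 \right)}}{268} = \frac{36}{255} + \frac{15^{2}}{268} = 36 \cdot \frac{1}{255} + 225 \cdot \frac{1}{268} = \frac{12}{85} + \frac{225}{268} = \frac{22341}{22780}$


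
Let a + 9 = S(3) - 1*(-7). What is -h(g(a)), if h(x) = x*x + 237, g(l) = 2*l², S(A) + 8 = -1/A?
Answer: -3713281/81 ≈ -45843.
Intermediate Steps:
S(A) = -8 - 1/A
a = -31/3 (a = -9 + ((-8 - 1/3) - 1*(-7)) = -9 + ((-8 - 1*⅓) + 7) = -9 + ((-8 - ⅓) + 7) = -9 + (-25/3 + 7) = -9 - 4/3 = -31/3 ≈ -10.333)
h(x) = 237 + x² (h(x) = x² + 237 = 237 + x²)
-h(g(a)) = -(237 + (2*(-31/3)²)²) = -(237 + (2*(961/9))²) = -(237 + (1922/9)²) = -(237 + 3694084/81) = -1*3713281/81 = -3713281/81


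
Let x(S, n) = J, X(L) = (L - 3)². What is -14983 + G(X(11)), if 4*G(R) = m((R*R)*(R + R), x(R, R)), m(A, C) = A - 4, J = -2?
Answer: 116088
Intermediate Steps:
X(L) = (-3 + L)²
x(S, n) = -2
m(A, C) = -4 + A
G(R) = -1 + R³/2 (G(R) = (-4 + (R*R)*(R + R))/4 = (-4 + R²*(2*R))/4 = (-4 + 2*R³)/4 = -1 + R³/2)
-14983 + G(X(11)) = -14983 + (-1 + ((-3 + 11)²)³/2) = -14983 + (-1 + (8²)³/2) = -14983 + (-1 + (½)*64³) = -14983 + (-1 + (½)*262144) = -14983 + (-1 + 131072) = -14983 + 131071 = 116088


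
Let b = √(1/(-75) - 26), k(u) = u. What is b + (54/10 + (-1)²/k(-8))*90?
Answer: 1899/4 + I*√5853/15 ≈ 474.75 + 5.1003*I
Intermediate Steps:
b = I*√5853/15 (b = √(-1/75 - 26) = √(-1951/75) = I*√5853/15 ≈ 5.1003*I)
b + (54/10 + (-1)²/k(-8))*90 = I*√5853/15 + (54/10 + (-1)²/(-8))*90 = I*√5853/15 + (54*(⅒) + 1*(-⅛))*90 = I*√5853/15 + (27/5 - ⅛)*90 = I*√5853/15 + (211/40)*90 = I*√5853/15 + 1899/4 = 1899/4 + I*√5853/15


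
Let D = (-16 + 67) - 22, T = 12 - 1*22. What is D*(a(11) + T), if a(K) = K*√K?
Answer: -290 + 319*√11 ≈ 768.00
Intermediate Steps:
a(K) = K^(3/2)
T = -10 (T = 12 - 22 = -10)
D = 29 (D = 51 - 22 = 29)
D*(a(11) + T) = 29*(11^(3/2) - 10) = 29*(11*√11 - 10) = 29*(-10 + 11*√11) = -290 + 319*√11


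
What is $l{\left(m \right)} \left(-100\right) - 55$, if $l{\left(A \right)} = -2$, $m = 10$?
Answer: $145$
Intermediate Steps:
$l{\left(m \right)} \left(-100\right) - 55 = \left(-2\right) \left(-100\right) - 55 = 200 - 55 = 145$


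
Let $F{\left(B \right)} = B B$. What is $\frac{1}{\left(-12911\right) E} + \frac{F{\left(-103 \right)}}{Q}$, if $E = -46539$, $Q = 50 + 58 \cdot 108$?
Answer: $\frac{6374577098975}{3793861793106} \approx 1.6802$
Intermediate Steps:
$Q = 6314$ ($Q = 50 + 6264 = 6314$)
$F{\left(B \right)} = B^{2}$
$\frac{1}{\left(-12911\right) E} + \frac{F{\left(-103 \right)}}{Q} = \frac{1}{\left(-12911\right) \left(-46539\right)} + \frac{\left(-103\right)^{2}}{6314} = \left(- \frac{1}{12911}\right) \left(- \frac{1}{46539}\right) + 10609 \cdot \frac{1}{6314} = \frac{1}{600865029} + \frac{10609}{6314} = \frac{6374577098975}{3793861793106}$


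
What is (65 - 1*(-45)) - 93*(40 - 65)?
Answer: 2435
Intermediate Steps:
(65 - 1*(-45)) - 93*(40 - 65) = (65 + 45) - 93*(-25) = 110 + 2325 = 2435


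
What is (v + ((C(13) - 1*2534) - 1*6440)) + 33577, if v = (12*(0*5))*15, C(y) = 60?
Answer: 24663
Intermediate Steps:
v = 0 (v = (12*0)*15 = 0*15 = 0)
(v + ((C(13) - 1*2534) - 1*6440)) + 33577 = (0 + ((60 - 1*2534) - 1*6440)) + 33577 = (0 + ((60 - 2534) - 6440)) + 33577 = (0 + (-2474 - 6440)) + 33577 = (0 - 8914) + 33577 = -8914 + 33577 = 24663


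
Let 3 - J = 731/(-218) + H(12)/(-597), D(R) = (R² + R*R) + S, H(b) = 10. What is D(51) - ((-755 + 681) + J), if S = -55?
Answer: 678663241/130146 ≈ 5214.6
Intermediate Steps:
D(R) = -55 + 2*R² (D(R) = (R² + R*R) - 55 = (R² + R²) - 55 = 2*R² - 55 = -55 + 2*R²)
J = 829025/130146 (J = 3 - (731/(-218) + 10/(-597)) = 3 - (731*(-1/218) + 10*(-1/597)) = 3 - (-731/218 - 10/597) = 3 - 1*(-438587/130146) = 3 + 438587/130146 = 829025/130146 ≈ 6.3700)
D(51) - ((-755 + 681) + J) = (-55 + 2*51²) - ((-755 + 681) + 829025/130146) = (-55 + 2*2601) - (-74 + 829025/130146) = (-55 + 5202) - 1*(-8801779/130146) = 5147 + 8801779/130146 = 678663241/130146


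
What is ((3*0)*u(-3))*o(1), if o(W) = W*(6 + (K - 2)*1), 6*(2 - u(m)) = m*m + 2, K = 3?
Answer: 0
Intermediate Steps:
u(m) = 5/3 - m²/6 (u(m) = 2 - (m*m + 2)/6 = 2 - (m² + 2)/6 = 2 - (2 + m²)/6 = 2 + (-⅓ - m²/6) = 5/3 - m²/6)
o(W) = 7*W (o(W) = W*(6 + (3 - 2)*1) = W*(6 + 1*1) = W*(6 + 1) = W*7 = 7*W)
((3*0)*u(-3))*o(1) = ((3*0)*(5/3 - ⅙*(-3)²))*(7*1) = (0*(5/3 - ⅙*9))*7 = (0*(5/3 - 3/2))*7 = (0*(⅙))*7 = 0*7 = 0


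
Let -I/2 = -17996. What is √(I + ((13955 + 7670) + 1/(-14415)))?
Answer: √12458235810/465 ≈ 240.04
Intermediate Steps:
I = 35992 (I = -2*(-17996) = 35992)
√(I + ((13955 + 7670) + 1/(-14415))) = √(35992 + ((13955 + 7670) + 1/(-14415))) = √(35992 + (21625 - 1/14415)) = √(35992 + 311724374/14415) = √(830549054/14415) = √12458235810/465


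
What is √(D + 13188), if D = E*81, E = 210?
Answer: √30198 ≈ 173.78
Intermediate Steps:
D = 17010 (D = 210*81 = 17010)
√(D + 13188) = √(17010 + 13188) = √30198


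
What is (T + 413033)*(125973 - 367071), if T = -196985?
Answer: -52088740704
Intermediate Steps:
(T + 413033)*(125973 - 367071) = (-196985 + 413033)*(125973 - 367071) = 216048*(-241098) = -52088740704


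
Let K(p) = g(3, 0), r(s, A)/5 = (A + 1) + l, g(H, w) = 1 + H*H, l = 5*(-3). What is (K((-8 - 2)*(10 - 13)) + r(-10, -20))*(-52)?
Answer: 8320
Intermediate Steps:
l = -15
g(H, w) = 1 + H**2
r(s, A) = -70 + 5*A (r(s, A) = 5*((A + 1) - 15) = 5*((1 + A) - 15) = 5*(-14 + A) = -70 + 5*A)
K(p) = 10 (K(p) = 1 + 3**2 = 1 + 9 = 10)
(K((-8 - 2)*(10 - 13)) + r(-10, -20))*(-52) = (10 + (-70 + 5*(-20)))*(-52) = (10 + (-70 - 100))*(-52) = (10 - 170)*(-52) = -160*(-52) = 8320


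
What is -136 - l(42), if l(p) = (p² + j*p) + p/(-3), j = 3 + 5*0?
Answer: -2012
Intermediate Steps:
j = 3 (j = 3 + 0 = 3)
l(p) = p² + 8*p/3 (l(p) = (p² + 3*p) + p/(-3) = (p² + 3*p) + p*(-⅓) = (p² + 3*p) - p/3 = p² + 8*p/3)
-136 - l(42) = -136 - 42*(8 + 3*42)/3 = -136 - 42*(8 + 126)/3 = -136 - 42*134/3 = -136 - 1*1876 = -136 - 1876 = -2012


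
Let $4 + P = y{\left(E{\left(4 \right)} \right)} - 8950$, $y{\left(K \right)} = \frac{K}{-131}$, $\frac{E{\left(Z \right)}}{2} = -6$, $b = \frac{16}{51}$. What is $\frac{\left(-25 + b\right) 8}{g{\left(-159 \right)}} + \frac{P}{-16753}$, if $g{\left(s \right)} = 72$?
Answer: $- \frac{2224665979}{1007341137} \approx -2.2085$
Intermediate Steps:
$b = \frac{16}{51}$ ($b = 16 \cdot \frac{1}{51} = \frac{16}{51} \approx 0.31373$)
$E{\left(Z \right)} = -12$ ($E{\left(Z \right)} = 2 \left(-6\right) = -12$)
$y{\left(K \right)} = - \frac{K}{131}$ ($y{\left(K \right)} = K \left(- \frac{1}{131}\right) = - \frac{K}{131}$)
$P = - \frac{1172962}{131}$ ($P = -4 - \frac{1172438}{131} = - \frac{1172962}{131} \approx -8953.9$)
$\frac{\left(-25 + b\right) 8}{g{\left(-159 \right)}} + \frac{P}{-16753} = \frac{\left(-25 + \frac{16}{51}\right) 8}{72} - \frac{1172962}{131 \left(-16753\right)} = \left(- \frac{1259}{51}\right) 8 \cdot \frac{1}{72} - - \frac{1172962}{2194643} = \left(- \frac{10072}{51}\right) \frac{1}{72} + \frac{1172962}{2194643} = - \frac{1259}{459} + \frac{1172962}{2194643} = - \frac{2224665979}{1007341137}$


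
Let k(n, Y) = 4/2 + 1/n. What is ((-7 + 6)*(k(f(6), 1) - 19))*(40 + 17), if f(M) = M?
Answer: 1919/2 ≈ 959.50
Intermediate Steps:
k(n, Y) = 2 + 1/n (k(n, Y) = 4*(½) + 1/n = 2 + 1/n)
((-7 + 6)*(k(f(6), 1) - 19))*(40 + 17) = ((-7 + 6)*((2 + 1/6) - 19))*(40 + 17) = -((2 + ⅙) - 19)*57 = -(13/6 - 19)*57 = -1*(-101/6)*57 = (101/6)*57 = 1919/2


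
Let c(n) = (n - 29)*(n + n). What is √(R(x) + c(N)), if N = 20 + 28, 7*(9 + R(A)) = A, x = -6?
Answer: 3*√9877/7 ≈ 42.593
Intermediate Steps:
R(A) = -9 + A/7
N = 48
c(n) = 2*n*(-29 + n) (c(n) = (-29 + n)*(2*n) = 2*n*(-29 + n))
√(R(x) + c(N)) = √((-9 + (⅐)*(-6)) + 2*48*(-29 + 48)) = √((-9 - 6/7) + 2*48*19) = √(-69/7 + 1824) = √(12699/7) = 3*√9877/7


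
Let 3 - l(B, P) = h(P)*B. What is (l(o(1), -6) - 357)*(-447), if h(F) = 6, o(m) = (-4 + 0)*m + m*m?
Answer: 150192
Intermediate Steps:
o(m) = m² - 4*m (o(m) = -4*m + m² = m² - 4*m)
l(B, P) = 3 - 6*B
(l(o(1), -6) - 357)*(-447) = ((3 - 6*(-4 + 1)) - 357)*(-447) = ((3 - 6*(-3)) - 357)*(-447) = ((3 + 18) - 357)*(-447) = (21 - 357)*(-447) = -336*(-447) = 150192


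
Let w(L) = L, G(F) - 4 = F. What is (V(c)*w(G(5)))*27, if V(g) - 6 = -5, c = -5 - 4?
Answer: 243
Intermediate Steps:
c = -9
G(F) = 4 + F
V(g) = 1 (V(g) = 6 - 5 = 1)
(V(c)*w(G(5)))*27 = (1*(4 + 5))*27 = (1*9)*27 = 9*27 = 243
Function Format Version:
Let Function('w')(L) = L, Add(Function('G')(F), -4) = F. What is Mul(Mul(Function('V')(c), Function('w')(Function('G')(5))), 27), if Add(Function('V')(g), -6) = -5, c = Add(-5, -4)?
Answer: 243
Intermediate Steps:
c = -9
Function('G')(F) = Add(4, F)
Function('V')(g) = 1 (Function('V')(g) = Add(6, -5) = 1)
Mul(Mul(Function('V')(c), Function('w')(Function('G')(5))), 27) = Mul(Mul(1, Add(4, 5)), 27) = Mul(Mul(1, 9), 27) = Mul(9, 27) = 243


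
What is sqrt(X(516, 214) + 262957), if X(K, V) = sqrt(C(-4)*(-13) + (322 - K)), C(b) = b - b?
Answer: sqrt(262957 + I*sqrt(194)) ≈ 512.79 + 0.01*I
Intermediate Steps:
C(b) = 0
X(K, V) = sqrt(322 - K) (X(K, V) = sqrt(0*(-13) + (322 - K)) = sqrt(0 + (322 - K)) = sqrt(322 - K))
sqrt(X(516, 214) + 262957) = sqrt(sqrt(322 - 1*516) + 262957) = sqrt(sqrt(322 - 516) + 262957) = sqrt(sqrt(-194) + 262957) = sqrt(I*sqrt(194) + 262957) = sqrt(262957 + I*sqrt(194))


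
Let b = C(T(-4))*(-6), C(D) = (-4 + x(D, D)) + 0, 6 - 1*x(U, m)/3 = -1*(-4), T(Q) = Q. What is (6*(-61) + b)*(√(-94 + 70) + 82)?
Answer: -30996 - 756*I*√6 ≈ -30996.0 - 1851.8*I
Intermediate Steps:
x(U, m) = 6 (x(U, m) = 18 - (-3)*(-4) = 18 - 3*4 = 18 - 12 = 6)
C(D) = 2 (C(D) = (-4 + 6) + 0 = 2 + 0 = 2)
b = -12 (b = 2*(-6) = -12)
(6*(-61) + b)*(√(-94 + 70) + 82) = (6*(-61) - 12)*(√(-94 + 70) + 82) = (-366 - 12)*(√(-24) + 82) = -378*(2*I*√6 + 82) = -378*(82 + 2*I*√6) = -30996 - 756*I*√6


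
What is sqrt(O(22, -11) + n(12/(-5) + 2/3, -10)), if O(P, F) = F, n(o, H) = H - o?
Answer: 17*I*sqrt(15)/15 ≈ 4.3894*I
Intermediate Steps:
sqrt(O(22, -11) + n(12/(-5) + 2/3, -10)) = sqrt(-11 + (-10 - (12/(-5) + 2/3))) = sqrt(-11 + (-10 - (12*(-1/5) + 2*(1/3)))) = sqrt(-11 + (-10 - (-12/5 + 2/3))) = sqrt(-11 + (-10 - 1*(-26/15))) = sqrt(-11 + (-10 + 26/15)) = sqrt(-11 - 124/15) = sqrt(-289/15) = 17*I*sqrt(15)/15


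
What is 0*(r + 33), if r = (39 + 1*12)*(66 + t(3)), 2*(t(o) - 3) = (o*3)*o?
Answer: 0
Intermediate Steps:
t(o) = 3 + 3*o²/2 (t(o) = 3 + ((o*3)*o)/2 = 3 + ((3*o)*o)/2 = 3 + (3*o²)/2 = 3 + 3*o²/2)
r = 8415/2 (r = (39 + 1*12)*(66 + (3 + (3/2)*3²)) = (39 + 12)*(66 + (3 + (3/2)*9)) = 51*(66 + (3 + 27/2)) = 51*(66 + 33/2) = 51*(165/2) = 8415/2 ≈ 4207.5)
0*(r + 33) = 0*(8415/2 + 33) = 0*(8481/2) = 0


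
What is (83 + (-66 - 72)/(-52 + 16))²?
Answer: 271441/36 ≈ 7540.0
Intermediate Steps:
(83 + (-66 - 72)/(-52 + 16))² = (83 - 138/(-36))² = (83 - 138*(-1/36))² = (83 + 23/6)² = (521/6)² = 271441/36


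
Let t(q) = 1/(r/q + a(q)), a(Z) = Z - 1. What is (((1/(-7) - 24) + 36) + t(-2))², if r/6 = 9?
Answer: 6165289/44100 ≈ 139.80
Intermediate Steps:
r = 54 (r = 6*9 = 54)
a(Z) = -1 + Z
t(q) = 1/(-1 + q + 54/q) (t(q) = 1/(54/q + (-1 + q)) = 1/(-1 + q + 54/q))
(((1/(-7) - 24) + 36) + t(-2))² = (((1/(-7) - 24) + 36) - 2/(54 - 2*(-1 - 2)))² = (((-⅐ - 24) + 36) - 2/(54 - 2*(-3)))² = ((-169/7 + 36) - 2/(54 + 6))² = (83/7 - 2/60)² = (83/7 - 2*1/60)² = (83/7 - 1/30)² = (2483/210)² = 6165289/44100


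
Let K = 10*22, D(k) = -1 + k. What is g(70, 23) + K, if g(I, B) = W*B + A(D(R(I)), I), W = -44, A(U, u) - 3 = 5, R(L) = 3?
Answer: -784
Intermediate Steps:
A(U, u) = 8 (A(U, u) = 3 + 5 = 8)
K = 220
g(I, B) = 8 - 44*B (g(I, B) = -44*B + 8 = 8 - 44*B)
g(70, 23) + K = (8 - 44*23) + 220 = (8 - 1012) + 220 = -1004 + 220 = -784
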